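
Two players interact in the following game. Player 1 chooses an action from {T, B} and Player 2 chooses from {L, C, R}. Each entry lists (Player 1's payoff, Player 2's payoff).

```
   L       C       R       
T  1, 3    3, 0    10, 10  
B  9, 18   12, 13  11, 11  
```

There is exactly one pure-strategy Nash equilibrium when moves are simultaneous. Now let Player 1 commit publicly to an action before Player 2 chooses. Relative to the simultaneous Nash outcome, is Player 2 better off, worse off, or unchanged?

worse off

Player 2 best-responds to each possible Player 1 move:
- T → Player 2 plays R (best of 3, 0, 10); Player 1 gets 10.
- B → Player 2 plays L (best of 18, 13, 11); Player 1 gets 9.
Player 1's induced payoffs are 10, 9, so Player 1 commits to T. Subgame-perfect outcome: (T, R) with payoffs (10, 10).
Under simultaneous play:
Player 1's best replies: L→B; C→B; R→B.
Player 2's best replies: T→R; B→L.
Only (B, L) has each player best-responding; Nash payoffs (9, 18).
Player 2 earns 10 sequentially versus 18 at the Nash outcome: worse off.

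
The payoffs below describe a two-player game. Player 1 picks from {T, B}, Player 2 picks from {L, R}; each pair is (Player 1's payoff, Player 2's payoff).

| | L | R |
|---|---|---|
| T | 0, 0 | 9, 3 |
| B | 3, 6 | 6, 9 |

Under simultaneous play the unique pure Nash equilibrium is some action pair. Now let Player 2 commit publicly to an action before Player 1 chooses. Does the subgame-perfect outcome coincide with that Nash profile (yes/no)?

Work backward from Player 1's decision.
- L: Player 1 compares 0, 3 and picks B; Player 2 would get 6.
- R: Player 1 compares 9, 6 and picks T; Player 2 would get 3.
Among 6, 3, the best is 6 at L. Subgame-perfect outcome: (B, L) with payoffs (3, 6).
Under simultaneous play:
Player 1's best replies: L→B; R→T.
Player 2's best replies: T→R; B→R.
The unique mutual best reply is (T, R), giving (9, 3).
Sequential outcome (B, L) differs from the Nash profile (T, R).

no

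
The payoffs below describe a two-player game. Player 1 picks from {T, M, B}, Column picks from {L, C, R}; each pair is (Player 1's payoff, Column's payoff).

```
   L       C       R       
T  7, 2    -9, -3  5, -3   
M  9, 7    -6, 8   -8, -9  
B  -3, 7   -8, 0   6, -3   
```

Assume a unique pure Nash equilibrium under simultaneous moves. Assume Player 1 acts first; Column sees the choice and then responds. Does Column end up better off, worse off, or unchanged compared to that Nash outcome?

Work backward from Column's decision.
- T: BR = L, leader payoff 7.
- M: BR = C, leader payoff -6.
- B: BR = L, leader payoff -3.
Among 7, -6, -3, the best is 7 at T. Subgame-perfect outcome: (T, L) with payoffs (7, 2).
Now find the simultaneous Nash equilibrium.
Player 1's best replies: L→M; C→M; R→B.
Column's best replies: T→L; M→C; B→L.
Only (M, C) has each player best-responding; Nash payoffs (-6, 8).
Column earns 2 sequentially versus 8 at the Nash outcome: worse off.

worse off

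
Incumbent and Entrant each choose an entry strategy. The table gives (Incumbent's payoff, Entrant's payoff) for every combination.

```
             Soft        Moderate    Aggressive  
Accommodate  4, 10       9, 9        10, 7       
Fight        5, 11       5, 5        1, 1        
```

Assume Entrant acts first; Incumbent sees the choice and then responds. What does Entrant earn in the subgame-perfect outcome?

11

Work backward from Incumbent's decision.
- Soft: Incumbent compares 4, 5 and picks Fight; Entrant would get 11.
- Moderate: Incumbent compares 9, 5 and picks Accommodate; Entrant would get 9.
- Aggressive: Incumbent compares 10, 1 and picks Accommodate; Entrant would get 7.
Entrant's induced payoffs are 11, 9, 7, so Entrant commits to Soft. Subgame-perfect outcome: (Fight, Soft) with payoffs (5, 11).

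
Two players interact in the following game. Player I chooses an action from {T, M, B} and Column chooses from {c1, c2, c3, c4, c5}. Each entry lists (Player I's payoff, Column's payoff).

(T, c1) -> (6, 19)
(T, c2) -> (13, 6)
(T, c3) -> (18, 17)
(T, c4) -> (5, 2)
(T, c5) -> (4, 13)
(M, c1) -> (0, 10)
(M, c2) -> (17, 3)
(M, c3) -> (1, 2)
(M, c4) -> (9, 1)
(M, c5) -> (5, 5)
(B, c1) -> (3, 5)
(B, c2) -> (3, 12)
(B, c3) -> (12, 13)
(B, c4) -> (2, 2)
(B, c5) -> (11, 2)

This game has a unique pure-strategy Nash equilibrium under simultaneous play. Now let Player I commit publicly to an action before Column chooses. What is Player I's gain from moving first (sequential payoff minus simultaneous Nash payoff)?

Solve by backward induction (Player I leads).
- T: Column compares 19, 6, 17, 2, 13 and picks c1; Player I would get 6.
- M: Column compares 10, 3, 2, 1, 5 and picks c1; Player I would get 0.
- B: Column compares 5, 12, 13, 2, 2 and picks c3; Player I would get 12.
Player I's induced payoffs are 6, 0, 12, so Player I commits to B. Subgame-perfect outcome: (B, c3) with payoffs (12, 13).
For the simultaneous game, intersect best replies.
Player I's best replies: c1→T; c2→M; c3→T; c4→M; c5→B.
Column's best replies: T→c1; M→c1; B→c3.
Only (T, c1) has each player best-responding; Nash payoffs (6, 19).
Player I's commitment gain: 12 − 6 = 6.

6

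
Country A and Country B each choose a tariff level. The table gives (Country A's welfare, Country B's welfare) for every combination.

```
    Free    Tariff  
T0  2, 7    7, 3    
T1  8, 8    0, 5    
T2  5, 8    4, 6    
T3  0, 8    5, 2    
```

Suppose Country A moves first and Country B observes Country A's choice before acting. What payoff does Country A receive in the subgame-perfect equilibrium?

8

Backward induction with Country A moving first.
- T0: BR = Free, leader payoff 2.
- T1: BR = Free, leader payoff 8.
- T2: BR = Free, leader payoff 5.
- T3: BR = Free, leader payoff 0.
Among 2, 8, 5, 0, the best is 8 at T1. Subgame-perfect outcome: (T1, Free) with payoffs (8, 8).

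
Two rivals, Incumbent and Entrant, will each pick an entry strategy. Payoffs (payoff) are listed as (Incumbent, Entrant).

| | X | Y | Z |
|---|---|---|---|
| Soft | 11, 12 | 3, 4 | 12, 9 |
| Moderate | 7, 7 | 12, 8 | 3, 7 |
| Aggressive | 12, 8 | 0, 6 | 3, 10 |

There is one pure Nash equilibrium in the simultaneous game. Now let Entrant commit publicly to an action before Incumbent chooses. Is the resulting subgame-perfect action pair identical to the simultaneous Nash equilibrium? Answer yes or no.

no

Work backward from Incumbent's decision.
- X → Incumbent plays Aggressive (best of 11, 7, 12); Entrant gets 8.
- Y → Incumbent plays Moderate (best of 3, 12, 0); Entrant gets 8.
- Z → Incumbent plays Soft (best of 12, 3, 3); Entrant gets 9.
Among 8, 8, 9, the best is 9 at Z. Subgame-perfect outcome: (Soft, Z) with payoffs (12, 9).
Now find the simultaneous Nash equilibrium.
Incumbent's best replies: X→Aggressive; Y→Moderate; Z→Soft.
Entrant's best replies: Soft→X; Moderate→Y; Aggressive→Z.
Only (Moderate, Y) has each player best-responding; Nash payoffs (12, 8).
Sequential outcome (Soft, Z) differs from the Nash profile (Moderate, Y).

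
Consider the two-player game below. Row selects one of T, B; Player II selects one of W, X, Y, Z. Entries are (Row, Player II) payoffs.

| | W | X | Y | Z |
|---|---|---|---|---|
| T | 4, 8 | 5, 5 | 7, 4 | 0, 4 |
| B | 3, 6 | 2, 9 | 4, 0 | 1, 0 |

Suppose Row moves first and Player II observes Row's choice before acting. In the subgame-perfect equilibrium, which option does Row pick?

Player II best-responds to each possible Row move:
- T: Player II compares 8, 5, 4, 4 and picks W; Row would get 4.
- B: Player II compares 6, 9, 0, 0 and picks X; Row would get 2.
Among 4, 2, the best is 4 at T. Subgame-perfect outcome: (T, W) with payoffs (4, 8).

T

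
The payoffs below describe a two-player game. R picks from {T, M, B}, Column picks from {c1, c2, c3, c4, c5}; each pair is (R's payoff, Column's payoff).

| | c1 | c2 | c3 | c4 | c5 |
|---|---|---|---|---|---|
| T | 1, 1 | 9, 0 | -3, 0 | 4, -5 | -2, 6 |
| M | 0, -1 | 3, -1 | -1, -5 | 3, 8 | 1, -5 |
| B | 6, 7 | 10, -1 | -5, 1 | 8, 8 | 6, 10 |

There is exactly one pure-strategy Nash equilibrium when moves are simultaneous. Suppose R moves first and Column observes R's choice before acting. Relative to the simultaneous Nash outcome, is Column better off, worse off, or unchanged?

Solve by backward induction (R leads).
- T → Column plays c5 (best of 1, 0, 0, -5, 6); R gets -2.
- M → Column plays c4 (best of -1, -1, -5, 8, -5); R gets 3.
- B → Column plays c5 (best of 7, -1, 1, 8, 10); R gets 6.
R's induced payoffs are -2, 3, 6, so R commits to B. Subgame-perfect outcome: (B, c5) with payoffs (6, 10).
Under simultaneous play:
R's best replies: c1→B; c2→B; c3→M; c4→B; c5→B.
Column's best replies: T→c5; M→c4; B→c5.
Only (B, c5) has each player best-responding; Nash payoffs (6, 10).
Column earns 10 sequentially versus 10 at the Nash outcome: unchanged.

unchanged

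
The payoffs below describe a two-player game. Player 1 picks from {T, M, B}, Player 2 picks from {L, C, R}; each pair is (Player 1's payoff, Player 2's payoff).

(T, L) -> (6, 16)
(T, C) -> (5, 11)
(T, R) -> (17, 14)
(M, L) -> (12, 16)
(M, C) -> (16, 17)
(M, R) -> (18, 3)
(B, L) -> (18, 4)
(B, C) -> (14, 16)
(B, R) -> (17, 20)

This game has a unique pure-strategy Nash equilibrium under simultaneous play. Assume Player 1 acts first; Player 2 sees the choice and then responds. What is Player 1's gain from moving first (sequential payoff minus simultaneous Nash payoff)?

Solve by backward induction (Player 1 leads).
- T: Player 2 compares 16, 11, 14 and picks L; Player 1 would get 6.
- M: Player 2 compares 16, 17, 3 and picks C; Player 1 would get 16.
- B: Player 2 compares 4, 16, 20 and picks R; Player 1 would get 17.
Player 1's induced payoffs are 6, 16, 17, so Player 1 commits to B. Subgame-perfect outcome: (B, R) with payoffs (17, 20).
For the simultaneous game, intersect best replies.
Player 1's best replies: L→B; C→M; R→M.
Player 2's best replies: T→L; M→C; B→R.
Only (M, C) has each player best-responding; Nash payoffs (16, 17).
Player 1's commitment gain: 17 − 16 = 1.

1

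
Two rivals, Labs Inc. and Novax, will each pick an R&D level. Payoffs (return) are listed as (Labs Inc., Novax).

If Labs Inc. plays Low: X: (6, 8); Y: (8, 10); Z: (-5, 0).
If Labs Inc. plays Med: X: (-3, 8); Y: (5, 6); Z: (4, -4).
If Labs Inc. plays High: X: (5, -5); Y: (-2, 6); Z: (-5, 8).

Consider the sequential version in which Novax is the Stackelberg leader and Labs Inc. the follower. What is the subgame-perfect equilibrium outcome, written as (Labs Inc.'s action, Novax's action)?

Labs Inc. best-responds to each possible Novax move:
- X: BR = Low, leader payoff 8.
- Y: BR = Low, leader payoff 10.
- Z: BR = Med, leader payoff -4.
Novax's induced payoffs are 8, 10, -4, so Novax commits to Y. Subgame-perfect outcome: (Low, Y) with payoffs (8, 10).

(Low, Y)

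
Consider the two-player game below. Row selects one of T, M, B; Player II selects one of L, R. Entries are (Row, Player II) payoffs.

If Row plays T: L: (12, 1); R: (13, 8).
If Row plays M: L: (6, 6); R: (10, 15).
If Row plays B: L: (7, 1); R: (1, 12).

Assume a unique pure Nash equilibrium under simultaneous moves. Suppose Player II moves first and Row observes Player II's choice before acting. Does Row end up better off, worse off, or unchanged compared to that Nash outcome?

Solve by backward induction (Player II leads).
- L → Row plays T (best of 12, 6, 7); Player II gets 1.
- R → Row plays T (best of 13, 10, 1); Player II gets 8.
Among 1, 8, the best is 8 at R. Subgame-perfect outcome: (T, R) with payoffs (13, 8).
Under simultaneous play:
Row's best replies: L→T; R→T.
Player II's best replies: T→R; M→R; B→R.
The unique mutual best reply is (T, R), giving (13, 8).
Row earns 13 sequentially versus 13 at the Nash outcome: unchanged.

unchanged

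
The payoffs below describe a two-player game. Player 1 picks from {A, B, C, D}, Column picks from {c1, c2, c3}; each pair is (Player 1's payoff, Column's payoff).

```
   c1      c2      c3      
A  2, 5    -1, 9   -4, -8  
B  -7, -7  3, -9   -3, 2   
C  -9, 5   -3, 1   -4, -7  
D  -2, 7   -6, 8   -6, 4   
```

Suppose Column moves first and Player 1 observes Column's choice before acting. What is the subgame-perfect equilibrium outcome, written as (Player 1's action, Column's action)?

(A, c1)

Player 1 best-responds to each possible Column move:
- c1: BR = A, leader payoff 5.
- c2: BR = B, leader payoff -9.
- c3: BR = B, leader payoff 2.
Column's induced payoffs are 5, -9, 2, so Column commits to c1. Subgame-perfect outcome: (A, c1) with payoffs (2, 5).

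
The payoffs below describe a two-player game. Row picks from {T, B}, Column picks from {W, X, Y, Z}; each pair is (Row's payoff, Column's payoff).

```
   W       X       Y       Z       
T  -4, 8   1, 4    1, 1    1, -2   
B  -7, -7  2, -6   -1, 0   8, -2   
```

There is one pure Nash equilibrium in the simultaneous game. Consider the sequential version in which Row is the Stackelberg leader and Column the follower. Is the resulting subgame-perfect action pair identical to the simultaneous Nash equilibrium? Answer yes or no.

Backward induction with Row moving first.
- T: BR = W, leader payoff -4.
- B: BR = Y, leader payoff -1.
Among -4, -1, the best is -1 at B. Subgame-perfect outcome: (B, Y) with payoffs (-1, 0).
For the simultaneous game, intersect best replies.
Row's best replies: W→T; X→B; Y→T; Z→B.
Column's best replies: T→W; B→Y.
Only (T, W) has each player best-responding; Nash payoffs (-4, 8).
Sequential outcome (B, Y) differs from the Nash profile (T, W).

no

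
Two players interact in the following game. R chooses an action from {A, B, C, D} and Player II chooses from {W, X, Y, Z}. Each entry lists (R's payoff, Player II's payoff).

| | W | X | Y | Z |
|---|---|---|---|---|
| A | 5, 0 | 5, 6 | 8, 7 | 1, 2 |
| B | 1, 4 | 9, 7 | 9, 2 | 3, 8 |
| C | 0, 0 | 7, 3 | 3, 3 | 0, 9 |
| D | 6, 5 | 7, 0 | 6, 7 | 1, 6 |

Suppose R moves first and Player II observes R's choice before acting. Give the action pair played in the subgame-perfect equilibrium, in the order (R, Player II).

Work backward from Player II's decision.
- A: BR = Y, leader payoff 8.
- B: BR = Z, leader payoff 3.
- C: BR = Z, leader payoff 0.
- D: BR = Y, leader payoff 6.
Among 8, 3, 0, 6, the best is 8 at A. Subgame-perfect outcome: (A, Y) with payoffs (8, 7).

(A, Y)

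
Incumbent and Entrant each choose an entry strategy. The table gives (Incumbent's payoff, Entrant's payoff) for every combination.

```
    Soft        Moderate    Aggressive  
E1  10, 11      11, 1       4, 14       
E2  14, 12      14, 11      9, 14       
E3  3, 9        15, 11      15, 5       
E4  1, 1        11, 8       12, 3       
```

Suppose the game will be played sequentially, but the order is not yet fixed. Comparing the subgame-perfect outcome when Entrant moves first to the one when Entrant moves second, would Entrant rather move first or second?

If Incumbent leads: Entrant's best replies are E1→Aggressive, E2→Aggressive, E3→Moderate, E4→Moderate; Incumbent's induced payoffs 4, 9, 15, 11; outcome (E3, Moderate), payoffs (15, 11).
If Entrant leads: Incumbent's best replies are Soft→E2, Moderate→E3, Aggressive→E3; Entrant's induced payoffs 12, 11, 5; outcome (E2, Soft), payoffs (14, 12).
Entrant gets 12 moving first and 11 moving second, so Entrant prefers to move first.

first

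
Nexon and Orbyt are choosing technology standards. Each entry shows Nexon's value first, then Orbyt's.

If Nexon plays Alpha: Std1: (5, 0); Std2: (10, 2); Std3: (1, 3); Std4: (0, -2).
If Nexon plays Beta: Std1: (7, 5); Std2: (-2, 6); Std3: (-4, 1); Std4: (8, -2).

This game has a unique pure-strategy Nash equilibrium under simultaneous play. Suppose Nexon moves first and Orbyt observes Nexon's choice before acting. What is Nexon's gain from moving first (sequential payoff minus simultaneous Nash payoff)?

0

Work backward from Orbyt's decision.
- Alpha: BR = Std3, leader payoff 1.
- Beta: BR = Std2, leader payoff -2.
Nexon's induced payoffs are 1, -2, so Nexon commits to Alpha. Subgame-perfect outcome: (Alpha, Std3) with payoffs (1, 3).
Under simultaneous play:
Nexon's best replies: Std1→Beta; Std2→Alpha; Std3→Alpha; Std4→Beta.
Orbyt's best replies: Alpha→Std3; Beta→Std2.
The unique mutual best reply is (Alpha, Std3), giving (1, 3).
Nexon's commitment gain: 1 − 1 = 0.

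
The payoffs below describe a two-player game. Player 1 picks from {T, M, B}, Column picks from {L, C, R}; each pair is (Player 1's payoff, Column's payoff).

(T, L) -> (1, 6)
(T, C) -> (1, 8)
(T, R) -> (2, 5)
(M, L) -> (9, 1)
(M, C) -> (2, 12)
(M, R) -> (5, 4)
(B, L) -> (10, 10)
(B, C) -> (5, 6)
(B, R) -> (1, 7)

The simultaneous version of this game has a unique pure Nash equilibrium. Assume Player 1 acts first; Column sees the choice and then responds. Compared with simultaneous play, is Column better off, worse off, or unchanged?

unchanged

Backward induction with Player 1 moving first.
- T: BR = C, leader payoff 1.
- M: BR = C, leader payoff 2.
- B: BR = L, leader payoff 10.
Player 1's induced payoffs are 1, 2, 10, so Player 1 commits to B. Subgame-perfect outcome: (B, L) with payoffs (10, 10).
For the simultaneous game, intersect best replies.
Player 1's best replies: L→B; C→B; R→M.
Column's best replies: T→C; M→C; B→L.
Only (B, L) has each player best-responding; Nash payoffs (10, 10).
Column earns 10 sequentially versus 10 at the Nash outcome: unchanged.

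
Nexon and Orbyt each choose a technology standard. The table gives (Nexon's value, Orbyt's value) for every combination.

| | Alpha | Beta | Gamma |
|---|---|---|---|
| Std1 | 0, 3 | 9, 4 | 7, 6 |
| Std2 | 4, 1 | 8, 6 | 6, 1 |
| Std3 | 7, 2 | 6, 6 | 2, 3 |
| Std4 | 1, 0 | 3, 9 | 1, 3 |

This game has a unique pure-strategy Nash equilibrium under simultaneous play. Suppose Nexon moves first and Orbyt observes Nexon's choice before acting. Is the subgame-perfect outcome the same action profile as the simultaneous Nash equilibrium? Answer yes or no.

Orbyt best-responds to each possible Nexon move:
- Std1: BR = Gamma, leader payoff 7.
- Std2: BR = Beta, leader payoff 8.
- Std3: BR = Beta, leader payoff 6.
- Std4: BR = Beta, leader payoff 3.
Among 7, 8, 6, 3, the best is 8 at Std2. Subgame-perfect outcome: (Std2, Beta) with payoffs (8, 6).
Under simultaneous play:
Nexon's best replies: Alpha→Std3; Beta→Std1; Gamma→Std1.
Orbyt's best replies: Std1→Gamma; Std2→Beta; Std3→Beta; Std4→Beta.
Only (Std1, Gamma) has each player best-responding; Nash payoffs (7, 6).
Sequential outcome (Std2, Beta) differs from the Nash profile (Std1, Gamma).

no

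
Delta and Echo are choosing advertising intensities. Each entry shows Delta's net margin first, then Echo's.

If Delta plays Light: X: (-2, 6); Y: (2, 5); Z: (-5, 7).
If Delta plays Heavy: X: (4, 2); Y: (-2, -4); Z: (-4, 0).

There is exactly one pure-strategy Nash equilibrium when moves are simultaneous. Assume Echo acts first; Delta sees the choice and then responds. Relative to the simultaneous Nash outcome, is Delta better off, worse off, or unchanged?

worse off

Work backward from Delta's decision.
- X → Delta plays Heavy (best of -2, 4); Echo gets 2.
- Y → Delta plays Light (best of 2, -2); Echo gets 5.
- Z → Delta plays Heavy (best of -5, -4); Echo gets 0.
Among 2, 5, 0, the best is 5 at Y. Subgame-perfect outcome: (Light, Y) with payoffs (2, 5).
Under simultaneous play:
Delta's best replies: X→Heavy; Y→Light; Z→Heavy.
Echo's best replies: Light→Z; Heavy→X.
Only (Heavy, X) has each player best-responding; Nash payoffs (4, 2).
Delta earns 2 sequentially versus 4 at the Nash outcome: worse off.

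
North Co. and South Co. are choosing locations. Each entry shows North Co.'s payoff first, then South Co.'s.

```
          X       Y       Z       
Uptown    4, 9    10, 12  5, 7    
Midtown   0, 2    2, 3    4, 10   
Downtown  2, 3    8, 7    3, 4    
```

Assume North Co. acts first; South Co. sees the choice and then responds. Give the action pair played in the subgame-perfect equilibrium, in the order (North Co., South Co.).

Work backward from South Co.'s decision.
- Uptown: South Co. compares 9, 12, 7 and picks Y; North Co. would get 10.
- Midtown: South Co. compares 2, 3, 10 and picks Z; North Co. would get 4.
- Downtown: South Co. compares 3, 7, 4 and picks Y; North Co. would get 8.
Maximizing over 10, 4, 8, North Co. chooses Uptown. Subgame-perfect outcome: (Uptown, Y) with payoffs (10, 12).

(Uptown, Y)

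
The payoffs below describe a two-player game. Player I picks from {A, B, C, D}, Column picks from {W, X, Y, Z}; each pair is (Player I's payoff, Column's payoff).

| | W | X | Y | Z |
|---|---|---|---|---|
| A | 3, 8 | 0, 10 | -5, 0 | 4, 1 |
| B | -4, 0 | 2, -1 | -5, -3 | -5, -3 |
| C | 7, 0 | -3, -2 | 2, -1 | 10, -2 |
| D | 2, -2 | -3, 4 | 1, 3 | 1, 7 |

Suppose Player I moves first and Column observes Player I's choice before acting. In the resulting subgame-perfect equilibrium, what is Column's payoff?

0

Solve by backward induction (Player I leads).
- A → Column plays X (best of 8, 10, 0, 1); Player I gets 0.
- B → Column plays W (best of 0, -1, -3, -3); Player I gets -4.
- C → Column plays W (best of 0, -2, -1, -2); Player I gets 7.
- D → Column plays Z (best of -2, 4, 3, 7); Player I gets 1.
Maximizing over 0, -4, 7, 1, Player I chooses C. Subgame-perfect outcome: (C, W) with payoffs (7, 0).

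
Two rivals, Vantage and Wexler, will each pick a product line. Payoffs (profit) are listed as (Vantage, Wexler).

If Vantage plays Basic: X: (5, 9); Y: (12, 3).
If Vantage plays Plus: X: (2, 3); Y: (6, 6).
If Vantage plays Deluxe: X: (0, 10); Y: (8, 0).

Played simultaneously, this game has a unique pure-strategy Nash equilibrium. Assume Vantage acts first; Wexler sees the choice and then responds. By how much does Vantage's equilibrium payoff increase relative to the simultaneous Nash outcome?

Solve by backward induction (Vantage leads).
- Basic: BR = X, leader payoff 5.
- Plus: BR = Y, leader payoff 6.
- Deluxe: BR = X, leader payoff 0.
Vantage's induced payoffs are 5, 6, 0, so Vantage commits to Plus. Subgame-perfect outcome: (Plus, Y) with payoffs (6, 6).
Under simultaneous play:
Vantage's best replies: X→Basic; Y→Basic.
Wexler's best replies: Basic→X; Plus→Y; Deluxe→X.
Only (Basic, X) has each player best-responding; Nash payoffs (5, 9).
Vantage's commitment gain: 6 − 5 = 1.

1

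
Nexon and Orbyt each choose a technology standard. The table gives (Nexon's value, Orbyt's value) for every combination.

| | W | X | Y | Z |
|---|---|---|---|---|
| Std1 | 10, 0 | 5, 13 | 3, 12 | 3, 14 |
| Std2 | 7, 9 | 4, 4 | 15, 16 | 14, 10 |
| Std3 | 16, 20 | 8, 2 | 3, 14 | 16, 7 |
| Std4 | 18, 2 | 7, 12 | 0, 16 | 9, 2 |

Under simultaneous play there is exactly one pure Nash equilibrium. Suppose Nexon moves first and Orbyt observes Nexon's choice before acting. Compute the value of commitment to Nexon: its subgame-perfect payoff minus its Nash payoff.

Orbyt best-responds to each possible Nexon move:
- Std1: Orbyt compares 0, 13, 12, 14 and picks Z; Nexon would get 3.
- Std2: Orbyt compares 9, 4, 16, 10 and picks Y; Nexon would get 15.
- Std3: Orbyt compares 20, 2, 14, 7 and picks W; Nexon would get 16.
- Std4: Orbyt compares 2, 12, 16, 2 and picks Y; Nexon would get 0.
Maximizing over 3, 15, 16, 0, Nexon chooses Std3. Subgame-perfect outcome: (Std3, W) with payoffs (16, 20).
For the simultaneous game, intersect best replies.
Nexon's best replies: W→Std4; X→Std3; Y→Std2; Z→Std3.
Orbyt's best replies: Std1→Z; Std2→Y; Std3→W; Std4→Y.
Only (Std2, Y) has each player best-responding; Nash payoffs (15, 16).
Nexon's commitment gain: 16 − 15 = 1.

1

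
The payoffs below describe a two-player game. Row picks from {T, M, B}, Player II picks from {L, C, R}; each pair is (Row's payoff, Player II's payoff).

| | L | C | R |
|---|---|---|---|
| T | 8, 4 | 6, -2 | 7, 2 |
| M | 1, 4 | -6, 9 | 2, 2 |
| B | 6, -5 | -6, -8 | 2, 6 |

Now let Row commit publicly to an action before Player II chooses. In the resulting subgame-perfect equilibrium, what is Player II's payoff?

4

Work backward from Player II's decision.
- T: Player II compares 4, -2, 2 and picks L; Row would get 8.
- M: Player II compares 4, 9, 2 and picks C; Row would get -6.
- B: Player II compares -5, -8, 6 and picks R; Row would get 2.
Maximizing over 8, -6, 2, Row chooses T. Subgame-perfect outcome: (T, L) with payoffs (8, 4).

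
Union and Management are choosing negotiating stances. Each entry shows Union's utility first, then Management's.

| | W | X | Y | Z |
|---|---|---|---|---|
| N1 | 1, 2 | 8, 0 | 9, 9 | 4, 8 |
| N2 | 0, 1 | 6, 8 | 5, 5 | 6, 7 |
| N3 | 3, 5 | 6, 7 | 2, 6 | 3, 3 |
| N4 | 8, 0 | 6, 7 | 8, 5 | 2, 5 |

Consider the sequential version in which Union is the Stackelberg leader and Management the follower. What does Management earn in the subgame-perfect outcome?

9

Work backward from Management's decision.
- N1: Management compares 2, 0, 9, 8 and picks Y; Union would get 9.
- N2: Management compares 1, 8, 5, 7 and picks X; Union would get 6.
- N3: Management compares 5, 7, 6, 3 and picks X; Union would get 6.
- N4: Management compares 0, 7, 5, 5 and picks X; Union would get 6.
Union's induced payoffs are 9, 6, 6, 6, so Union commits to N1. Subgame-perfect outcome: (N1, Y) with payoffs (9, 9).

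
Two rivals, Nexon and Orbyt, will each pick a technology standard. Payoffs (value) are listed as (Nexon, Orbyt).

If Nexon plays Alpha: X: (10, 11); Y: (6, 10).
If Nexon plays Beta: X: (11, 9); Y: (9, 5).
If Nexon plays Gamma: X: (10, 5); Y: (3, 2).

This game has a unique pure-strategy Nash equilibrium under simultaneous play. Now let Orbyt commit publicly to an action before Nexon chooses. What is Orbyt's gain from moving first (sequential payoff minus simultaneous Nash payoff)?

Backward induction with Orbyt moving first.
- X → Nexon plays Beta (best of 10, 11, 10); Orbyt gets 9.
- Y → Nexon plays Beta (best of 6, 9, 3); Orbyt gets 5.
Orbyt's induced payoffs are 9, 5, so Orbyt commits to X. Subgame-perfect outcome: (Beta, X) with payoffs (11, 9).
Now find the simultaneous Nash equilibrium.
Nexon's best replies: X→Beta; Y→Beta.
Orbyt's best replies: Alpha→X; Beta→X; Gamma→X.
Only (Beta, X) has each player best-responding; Nash payoffs (11, 9).
Orbyt's commitment gain: 9 − 9 = 0.

0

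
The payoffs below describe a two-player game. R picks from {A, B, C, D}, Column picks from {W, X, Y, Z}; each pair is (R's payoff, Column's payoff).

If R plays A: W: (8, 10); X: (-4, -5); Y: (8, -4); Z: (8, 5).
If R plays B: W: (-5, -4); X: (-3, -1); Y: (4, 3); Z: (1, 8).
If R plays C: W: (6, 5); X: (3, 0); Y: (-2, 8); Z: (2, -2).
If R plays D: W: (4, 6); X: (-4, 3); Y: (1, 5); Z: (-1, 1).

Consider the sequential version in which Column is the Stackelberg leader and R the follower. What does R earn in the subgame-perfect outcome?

8

Solve by backward induction (Column leads).
- W: R compares 8, -5, 6, 4 and picks A; Column would get 10.
- X: R compares -4, -3, 3, -4 and picks C; Column would get 0.
- Y: R compares 8, 4, -2, 1 and picks A; Column would get -4.
- Z: R compares 8, 1, 2, -1 and picks A; Column would get 5.
Maximizing over 10, 0, -4, 5, Column chooses W. Subgame-perfect outcome: (A, W) with payoffs (8, 10).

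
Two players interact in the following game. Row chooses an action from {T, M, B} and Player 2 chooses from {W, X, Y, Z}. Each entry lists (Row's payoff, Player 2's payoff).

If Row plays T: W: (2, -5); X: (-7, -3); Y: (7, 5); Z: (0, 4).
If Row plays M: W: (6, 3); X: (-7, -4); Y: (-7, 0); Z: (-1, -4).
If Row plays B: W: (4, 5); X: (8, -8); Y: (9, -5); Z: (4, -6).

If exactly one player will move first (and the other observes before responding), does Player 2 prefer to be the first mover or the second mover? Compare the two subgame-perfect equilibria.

second

If Row leads: Player 2's best replies are T→Y, M→W, B→W; Row's induced payoffs 7, 6, 4; outcome (T, Y), payoffs (7, 5).
If Player 2 leads: Row's best replies are W→M, X→B, Y→B, Z→B; Player 2's induced payoffs 3, -8, -5, -6; outcome (M, W), payoffs (6, 3).
Player 2 gets 3 moving first and 5 moving second, so Player 2 prefers to move second.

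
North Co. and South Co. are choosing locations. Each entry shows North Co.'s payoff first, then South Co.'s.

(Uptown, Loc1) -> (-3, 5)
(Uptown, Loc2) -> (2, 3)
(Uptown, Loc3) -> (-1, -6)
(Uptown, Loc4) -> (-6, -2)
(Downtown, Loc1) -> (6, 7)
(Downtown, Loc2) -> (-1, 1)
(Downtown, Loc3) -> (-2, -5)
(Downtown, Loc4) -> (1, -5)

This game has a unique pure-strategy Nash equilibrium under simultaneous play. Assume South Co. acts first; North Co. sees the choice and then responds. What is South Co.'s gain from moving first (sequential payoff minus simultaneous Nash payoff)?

Solve by backward induction (South Co. leads).
- Loc1: North Co. compares -3, 6 and picks Downtown; South Co. would get 7.
- Loc2: North Co. compares 2, -1 and picks Uptown; South Co. would get 3.
- Loc3: North Co. compares -1, -2 and picks Uptown; South Co. would get -6.
- Loc4: North Co. compares -6, 1 and picks Downtown; South Co. would get -5.
Among 7, 3, -6, -5, the best is 7 at Loc1. Subgame-perfect outcome: (Downtown, Loc1) with payoffs (6, 7).
Now find the simultaneous Nash equilibrium.
North Co.'s best replies: Loc1→Downtown; Loc2→Uptown; Loc3→Uptown; Loc4→Downtown.
South Co.'s best replies: Uptown→Loc1; Downtown→Loc1.
The unique mutual best reply is (Downtown, Loc1), giving (6, 7).
South Co.'s commitment gain: 7 − 7 = 0.

0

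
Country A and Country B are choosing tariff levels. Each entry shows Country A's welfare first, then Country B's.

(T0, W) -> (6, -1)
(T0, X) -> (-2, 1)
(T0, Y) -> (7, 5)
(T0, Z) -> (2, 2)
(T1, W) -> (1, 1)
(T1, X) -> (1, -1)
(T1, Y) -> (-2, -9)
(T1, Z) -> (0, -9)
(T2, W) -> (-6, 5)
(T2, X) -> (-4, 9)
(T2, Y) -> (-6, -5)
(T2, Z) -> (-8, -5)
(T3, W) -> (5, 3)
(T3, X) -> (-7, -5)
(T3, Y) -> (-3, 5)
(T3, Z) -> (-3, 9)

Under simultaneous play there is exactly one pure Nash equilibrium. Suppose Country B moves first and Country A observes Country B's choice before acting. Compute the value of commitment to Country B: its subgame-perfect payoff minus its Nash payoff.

Backward induction with Country B moving first.
- W: BR = T0, leader payoff -1.
- X: BR = T1, leader payoff -1.
- Y: BR = T0, leader payoff 5.
- Z: BR = T0, leader payoff 2.
Among -1, -1, 5, 2, the best is 5 at Y. Subgame-perfect outcome: (T0, Y) with payoffs (7, 5).
For the simultaneous game, intersect best replies.
Country A's best replies: W→T0; X→T1; Y→T0; Z→T0.
Country B's best replies: T0→Y; T1→W; T2→X; T3→Z.
Only (T0, Y) has each player best-responding; Nash payoffs (7, 5).
Country B's commitment gain: 5 − 5 = 0.

0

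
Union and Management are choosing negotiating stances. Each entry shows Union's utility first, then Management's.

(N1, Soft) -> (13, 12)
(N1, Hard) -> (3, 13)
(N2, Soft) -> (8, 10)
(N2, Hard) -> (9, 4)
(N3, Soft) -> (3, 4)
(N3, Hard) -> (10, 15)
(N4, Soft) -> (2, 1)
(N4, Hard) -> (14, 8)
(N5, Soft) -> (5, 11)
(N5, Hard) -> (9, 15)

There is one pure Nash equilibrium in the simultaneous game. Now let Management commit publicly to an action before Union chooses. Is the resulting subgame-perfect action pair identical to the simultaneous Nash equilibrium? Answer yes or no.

no

Backward induction with Management moving first.
- Soft: BR = N1, leader payoff 12.
- Hard: BR = N4, leader payoff 8.
Management's induced payoffs are 12, 8, so Management commits to Soft. Subgame-perfect outcome: (N1, Soft) with payoffs (13, 12).
For the simultaneous game, intersect best replies.
Union's best replies: Soft→N1; Hard→N4.
Management's best replies: N1→Hard; N2→Soft; N3→Hard; N4→Hard; N5→Hard.
The unique mutual best reply is (N4, Hard), giving (14, 8).
Sequential outcome (N1, Soft) differs from the Nash profile (N4, Hard).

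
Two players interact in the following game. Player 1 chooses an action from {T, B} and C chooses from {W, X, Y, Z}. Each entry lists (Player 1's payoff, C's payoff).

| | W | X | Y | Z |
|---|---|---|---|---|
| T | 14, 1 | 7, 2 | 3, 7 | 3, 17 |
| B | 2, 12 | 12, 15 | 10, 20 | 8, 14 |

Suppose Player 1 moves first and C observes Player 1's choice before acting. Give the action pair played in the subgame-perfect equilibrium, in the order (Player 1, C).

(B, Y)

Solve by backward induction (Player 1 leads).
- T: C compares 1, 2, 7, 17 and picks Z; Player 1 would get 3.
- B: C compares 12, 15, 20, 14 and picks Y; Player 1 would get 10.
Maximizing over 3, 10, Player 1 chooses B. Subgame-perfect outcome: (B, Y) with payoffs (10, 20).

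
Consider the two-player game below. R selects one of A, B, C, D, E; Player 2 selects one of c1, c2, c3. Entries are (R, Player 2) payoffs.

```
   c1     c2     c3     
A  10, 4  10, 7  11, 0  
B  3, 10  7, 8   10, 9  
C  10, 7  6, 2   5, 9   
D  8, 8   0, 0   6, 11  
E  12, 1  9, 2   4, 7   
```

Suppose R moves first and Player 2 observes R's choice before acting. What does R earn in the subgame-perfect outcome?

Player 2 best-responds to each possible R move:
- A: BR = c2, leader payoff 10.
- B: BR = c1, leader payoff 3.
- C: BR = c3, leader payoff 5.
- D: BR = c3, leader payoff 6.
- E: BR = c3, leader payoff 4.
Maximizing over 10, 3, 5, 6, 4, R chooses A. Subgame-perfect outcome: (A, c2) with payoffs (10, 7).

10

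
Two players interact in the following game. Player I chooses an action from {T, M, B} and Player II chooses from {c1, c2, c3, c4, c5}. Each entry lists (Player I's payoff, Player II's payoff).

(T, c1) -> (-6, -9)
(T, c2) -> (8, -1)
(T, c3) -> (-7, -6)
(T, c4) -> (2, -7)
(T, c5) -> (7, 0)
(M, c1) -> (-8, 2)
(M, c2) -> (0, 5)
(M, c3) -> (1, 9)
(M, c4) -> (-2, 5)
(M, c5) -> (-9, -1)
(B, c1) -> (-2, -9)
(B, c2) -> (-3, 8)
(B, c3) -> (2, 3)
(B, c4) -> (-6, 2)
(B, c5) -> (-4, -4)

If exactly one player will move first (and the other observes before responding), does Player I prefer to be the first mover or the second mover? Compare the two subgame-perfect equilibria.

If Player I leads: Player II's best replies are T→c5, M→c3, B→c2; Player I's induced payoffs 7, 1, -3; outcome (T, c5), payoffs (7, 0).
If Player II leads: Player I's best replies are c1→B, c2→T, c3→B, c4→T, c5→T; Player II's induced payoffs -9, -1, 3, -7, 0; outcome (B, c3), payoffs (2, 3).
Player I gets 7 moving first and 2 moving second, so Player I prefers to move first.

first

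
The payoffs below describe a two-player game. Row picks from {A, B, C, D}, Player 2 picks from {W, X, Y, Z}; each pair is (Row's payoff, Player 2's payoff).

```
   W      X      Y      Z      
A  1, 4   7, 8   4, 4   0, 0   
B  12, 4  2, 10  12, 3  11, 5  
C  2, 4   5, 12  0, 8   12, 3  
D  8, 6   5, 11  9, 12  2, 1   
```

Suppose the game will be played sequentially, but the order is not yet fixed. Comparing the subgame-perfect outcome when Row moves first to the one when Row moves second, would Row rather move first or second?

If Row leads: Player 2's best replies are A→X, B→X, C→X, D→Y; Row's induced payoffs 7, 2, 5, 9; outcome (D, Y), payoffs (9, 12).
If Player 2 leads: Row's best replies are W→B, X→A, Y→B, Z→C; Player 2's induced payoffs 4, 8, 3, 3; outcome (A, X), payoffs (7, 8).
Row gets 9 moving first and 7 moving second, so Row prefers to move first.

first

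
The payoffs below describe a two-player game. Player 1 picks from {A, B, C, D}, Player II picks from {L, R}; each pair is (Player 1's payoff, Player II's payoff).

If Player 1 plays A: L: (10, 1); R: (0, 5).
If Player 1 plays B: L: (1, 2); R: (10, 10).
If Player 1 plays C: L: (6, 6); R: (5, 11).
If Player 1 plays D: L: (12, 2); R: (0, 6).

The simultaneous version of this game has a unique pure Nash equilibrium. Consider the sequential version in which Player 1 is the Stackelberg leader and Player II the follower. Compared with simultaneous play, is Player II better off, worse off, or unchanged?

Solve by backward induction (Player 1 leads).
- A → Player II plays R (best of 1, 5); Player 1 gets 0.
- B → Player II plays R (best of 2, 10); Player 1 gets 10.
- C → Player II plays R (best of 6, 11); Player 1 gets 5.
- D → Player II plays R (best of 2, 6); Player 1 gets 0.
Maximizing over 0, 10, 5, 0, Player 1 chooses B. Subgame-perfect outcome: (B, R) with payoffs (10, 10).
Now find the simultaneous Nash equilibrium.
Player 1's best replies: L→D; R→B.
Player II's best replies: A→R; B→R; C→R; D→R.
Only (B, R) has each player best-responding; Nash payoffs (10, 10).
Player II earns 10 sequentially versus 10 at the Nash outcome: unchanged.

unchanged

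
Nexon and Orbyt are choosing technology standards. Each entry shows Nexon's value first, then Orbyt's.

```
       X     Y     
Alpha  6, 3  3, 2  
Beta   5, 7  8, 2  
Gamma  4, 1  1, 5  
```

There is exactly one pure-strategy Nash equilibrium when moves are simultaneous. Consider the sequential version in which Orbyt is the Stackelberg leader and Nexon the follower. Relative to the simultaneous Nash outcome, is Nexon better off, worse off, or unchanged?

Nexon best-responds to each possible Orbyt move:
- X: BR = Alpha, leader payoff 3.
- Y: BR = Beta, leader payoff 2.
Orbyt's induced payoffs are 3, 2, so Orbyt commits to X. Subgame-perfect outcome: (Alpha, X) with payoffs (6, 3).
Now find the simultaneous Nash equilibrium.
Nexon's best replies: X→Alpha; Y→Beta.
Orbyt's best replies: Alpha→X; Beta→X; Gamma→Y.
The unique mutual best reply is (Alpha, X), giving (6, 3).
Nexon earns 6 sequentially versus 6 at the Nash outcome: unchanged.

unchanged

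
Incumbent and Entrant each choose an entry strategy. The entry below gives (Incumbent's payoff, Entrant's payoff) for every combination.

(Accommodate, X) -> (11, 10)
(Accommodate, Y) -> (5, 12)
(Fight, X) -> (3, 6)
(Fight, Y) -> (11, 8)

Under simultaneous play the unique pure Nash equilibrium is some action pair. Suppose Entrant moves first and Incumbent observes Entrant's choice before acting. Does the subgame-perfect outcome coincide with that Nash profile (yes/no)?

no

Solve by backward induction (Entrant leads).
- X: Incumbent compares 11, 3 and picks Accommodate; Entrant would get 10.
- Y: Incumbent compares 5, 11 and picks Fight; Entrant would get 8.
Maximizing over 10, 8, Entrant chooses X. Subgame-perfect outcome: (Accommodate, X) with payoffs (11, 10).
For the simultaneous game, intersect best replies.
Incumbent's best replies: X→Accommodate; Y→Fight.
Entrant's best replies: Accommodate→Y; Fight→Y.
Only (Fight, Y) has each player best-responding; Nash payoffs (11, 8).
Sequential outcome (Accommodate, X) differs from the Nash profile (Fight, Y).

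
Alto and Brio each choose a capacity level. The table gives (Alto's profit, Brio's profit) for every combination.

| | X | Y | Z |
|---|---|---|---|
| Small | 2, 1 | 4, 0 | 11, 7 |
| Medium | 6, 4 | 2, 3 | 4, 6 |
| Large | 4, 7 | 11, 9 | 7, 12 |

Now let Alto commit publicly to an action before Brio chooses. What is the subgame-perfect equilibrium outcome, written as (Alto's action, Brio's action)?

(Small, Z)

Backward induction with Alto moving first.
- Small: BR = Z, leader payoff 11.
- Medium: BR = Z, leader payoff 4.
- Large: BR = Z, leader payoff 7.
Maximizing over 11, 4, 7, Alto chooses Small. Subgame-perfect outcome: (Small, Z) with payoffs (11, 7).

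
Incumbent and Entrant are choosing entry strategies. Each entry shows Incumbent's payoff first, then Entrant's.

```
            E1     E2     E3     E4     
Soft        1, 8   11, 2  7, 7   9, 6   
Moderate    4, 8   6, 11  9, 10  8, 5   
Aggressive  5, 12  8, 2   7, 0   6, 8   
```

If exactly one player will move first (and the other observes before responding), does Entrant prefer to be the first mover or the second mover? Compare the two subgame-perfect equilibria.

first

If Incumbent leads: Entrant's best replies are Soft→E1, Moderate→E2, Aggressive→E1; Incumbent's induced payoffs 1, 6, 5; outcome (Moderate, E2), payoffs (6, 11).
If Entrant leads: Incumbent's best replies are E1→Aggressive, E2→Soft, E3→Moderate, E4→Soft; Entrant's induced payoffs 12, 2, 10, 6; outcome (Aggressive, E1), payoffs (5, 12).
Entrant gets 12 moving first and 11 moving second, so Entrant prefers to move first.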